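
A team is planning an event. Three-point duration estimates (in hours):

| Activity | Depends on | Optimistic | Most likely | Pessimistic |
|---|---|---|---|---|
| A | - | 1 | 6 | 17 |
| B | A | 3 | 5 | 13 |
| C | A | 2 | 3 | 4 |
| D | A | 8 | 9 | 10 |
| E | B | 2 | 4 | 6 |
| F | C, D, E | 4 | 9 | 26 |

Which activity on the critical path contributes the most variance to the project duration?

F

te_A = (1 + 4·6 + 17)/6 = 42/6 = 7; σ²_A = ((17−1)/6)² = 7.111
te_B = (3 + 4·5 + 13)/6 = 36/6 = 6; σ²_B = ((13−3)/6)² = 2.778
te_C = (2 + 4·3 + 4)/6 = 18/6 = 3; σ²_C = ((4−2)/6)² = 0.111
te_D = (8 + 4·9 + 10)/6 = 54/6 = 9; σ²_D = ((10−8)/6)² = 0.111
te_E = (2 + 4·4 + 6)/6 = 24/6 = 4; σ²_E = ((6−2)/6)² = 0.444
te_F = (4 + 4·9 + 26)/6 = 66/6 = 11; σ²_F = ((26−4)/6)² = 13.444

Forward pass:
ES_A = 0; EF_A = 7
ES_B = 7; EF_B = 7+6 = 13
ES_C = 7; EF_C = 7+3 = 10
ES_D = 7; EF_D = 7+9 = 16
ES_E = 13; EF_E = 13+4 = 17
ES_F = max(EF_C=10, EF_D=16, EF_E=17) = 17; EF_F = 17+11 = 28
Expected project duration μ = 28 hours. Critical path: A → B → E → F.

Variances on critical path: σ²_A=7.111, σ²_B=2.778, σ²_E=0.444, σ²_F=13.444.
Largest is σ²_F = 13.444.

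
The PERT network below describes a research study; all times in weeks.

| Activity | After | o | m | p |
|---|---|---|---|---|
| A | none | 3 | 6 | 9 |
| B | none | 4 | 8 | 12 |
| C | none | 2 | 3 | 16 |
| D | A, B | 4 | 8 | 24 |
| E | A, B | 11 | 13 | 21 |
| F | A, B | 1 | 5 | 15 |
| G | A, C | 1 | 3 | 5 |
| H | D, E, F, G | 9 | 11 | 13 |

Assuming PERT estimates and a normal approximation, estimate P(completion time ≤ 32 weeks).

0.327

te_A = (3 + 4·6 + 9)/6 = 36/6 = 6; σ²_A = ((9−3)/6)² = 1.000
te_B = (4 + 4·8 + 12)/6 = 48/6 = 8; σ²_B = ((12−4)/6)² = 1.778
te_C = (2 + 4·3 + 16)/6 = 30/6 = 5; σ²_C = ((16−2)/6)² = 5.444
te_D = (4 + 4·8 + 24)/6 = 60/6 = 10; σ²_D = ((24−4)/6)² = 11.111
te_E = (11 + 4·13 + 21)/6 = 84/6 = 14; σ²_E = ((21−11)/6)² = 2.778
te_F = (1 + 4·5 + 15)/6 = 36/6 = 6; σ²_F = ((15−1)/6)² = 5.444
te_G = (1 + 4·3 + 5)/6 = 18/6 = 3; σ²_G = ((5−1)/6)² = 0.444
te_H = (9 + 4·11 + 13)/6 = 66/6 = 11; σ²_H = ((13−9)/6)² = 0.444

Forward pass:
ES_A = 0; EF_A = 6
ES_B = 0; EF_B = 8
ES_C = 0; EF_C = 5
ES_D = max(EF_A=6, EF_B=8) = 8; EF_D = 8+10 = 18
ES_E = max(EF_A=6, EF_B=8) = 8; EF_E = 8+14 = 22
ES_F = max(EF_A=6, EF_B=8) = 8; EF_F = 8+6 = 14
ES_G = max(EF_A=6, EF_C=5) = 6; EF_G = 6+3 = 9
ES_H = max(EF_D=18, EF_E=22, EF_F=14, EF_G=9) = 22; EF_H = 22+11 = 33
Expected project duration μ = 33 weeks. Critical path: B → E → H.

Variance along critical path = 1.778 + 2.778 + 0.444 = 5.000; σ = √5.000 = 2.236 weeks.
Z = (32 − 33) / 2.236 = -0.447
P(T ≤ 32) = Φ(-0.447) ≈ 0.327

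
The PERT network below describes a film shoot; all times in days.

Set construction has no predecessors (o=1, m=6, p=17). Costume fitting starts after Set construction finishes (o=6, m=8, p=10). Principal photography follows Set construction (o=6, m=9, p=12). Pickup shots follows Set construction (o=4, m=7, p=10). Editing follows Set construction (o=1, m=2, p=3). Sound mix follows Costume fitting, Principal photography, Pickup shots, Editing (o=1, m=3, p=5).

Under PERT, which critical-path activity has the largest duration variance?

Set construction

te_Set construction = (1 + 4·6 + 17)/6 = 42/6 = 7; σ²_Set construction = ((17−1)/6)² = 7.111
te_Costume fitting = (6 + 4·8 + 10)/6 = 48/6 = 8; σ²_Costume fitting = ((10−6)/6)² = 0.444
te_Principal photography = (6 + 4·9 + 12)/6 = 54/6 = 9; σ²_Principal photography = ((12−6)/6)² = 1.000
te_Pickup shots = (4 + 4·7 + 10)/6 = 42/6 = 7; σ²_Pickup shots = ((10−4)/6)² = 1.000
te_Editing = (1 + 4·2 + 3)/6 = 12/6 = 2; σ²_Editing = ((3−1)/6)² = 0.111
te_Sound mix = (1 + 4·3 + 5)/6 = 18/6 = 3; σ²_Sound mix = ((5−1)/6)² = 0.444

Forward pass:
ES_Set construction = 0; EF_Set construction = 7
ES_Costume fitting = 7; EF_Costume fitting = 7+8 = 15
ES_Principal photography = 7; EF_Principal photography = 7+9 = 16
ES_Pickup shots = 7; EF_Pickup shots = 7+7 = 14
ES_Editing = 7; EF_Editing = 7+2 = 9
ES_Sound mix = max(EF_Costume fitting=15, EF_Principal photography=16, EF_Pickup shots=14, EF_Editing=9) = 16; EF_Sound mix = 16+3 = 19
Expected project duration μ = 19 days. Critical path: Set construction → Principal photography → Sound mix.

Variances on critical path: σ²_Set construction=7.111, σ²_Principal photography=1.000, σ²_Sound mix=0.444.
Largest is σ²_Set construction = 7.111.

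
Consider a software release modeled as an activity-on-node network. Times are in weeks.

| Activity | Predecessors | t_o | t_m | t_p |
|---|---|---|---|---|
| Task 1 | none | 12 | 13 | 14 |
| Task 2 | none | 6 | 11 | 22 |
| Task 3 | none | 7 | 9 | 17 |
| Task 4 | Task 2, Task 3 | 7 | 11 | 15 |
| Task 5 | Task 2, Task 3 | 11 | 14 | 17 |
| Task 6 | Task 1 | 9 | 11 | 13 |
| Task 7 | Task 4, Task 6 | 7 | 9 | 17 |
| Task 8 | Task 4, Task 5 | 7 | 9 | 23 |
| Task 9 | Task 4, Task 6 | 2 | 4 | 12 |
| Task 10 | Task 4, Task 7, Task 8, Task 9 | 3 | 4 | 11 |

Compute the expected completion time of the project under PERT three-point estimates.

te_Task 1 = (12 + 4·13 + 14)/6 = 78/6 = 13
te_Task 2 = (6 + 4·11 + 22)/6 = 72/6 = 12
te_Task 3 = (7 + 4·9 + 17)/6 = 60/6 = 10
te_Task 4 = (7 + 4·11 + 15)/6 = 66/6 = 11
te_Task 5 = (11 + 4·14 + 17)/6 = 84/6 = 14
te_Task 6 = (9 + 4·11 + 13)/6 = 66/6 = 11
te_Task 7 = (7 + 4·9 + 17)/6 = 60/6 = 10
te_Task 8 = (7 + 4·9 + 23)/6 = 66/6 = 11
te_Task 9 = (2 + 4·4 + 12)/6 = 30/6 = 5
te_Task 10 = (3 + 4·4 + 11)/6 = 30/6 = 5

Forward pass:
ES_Task 1 = 0; EF_Task 1 = 13
ES_Task 2 = 0; EF_Task 2 = 12
ES_Task 3 = 0; EF_Task 3 = 10
ES_Task 4 = max(EF_Task 2=12, EF_Task 3=10) = 12; EF_Task 4 = 12+11 = 23
ES_Task 5 = max(EF_Task 2=12, EF_Task 3=10) = 12; EF_Task 5 = 12+14 = 26
ES_Task 6 = 13; EF_Task 6 = 13+11 = 24
ES_Task 7 = max(EF_Task 4=23, EF_Task 6=24) = 24; EF_Task 7 = 24+10 = 34
ES_Task 8 = max(EF_Task 4=23, EF_Task 5=26) = 26; EF_Task 8 = 26+11 = 37
ES_Task 9 = max(EF_Task 4=23, EF_Task 6=24) = 24; EF_Task 9 = 24+5 = 29
ES_Task 10 = max(EF_Task 4=23, EF_Task 7=34, EF_Task 8=37, EF_Task 9=29) = 37; EF_Task 10 = 37+5 = 42
Expected project duration μ = 42 weeks. Critical path: Task 2 → Task 5 → Task 8 → Task 10.

42 weeks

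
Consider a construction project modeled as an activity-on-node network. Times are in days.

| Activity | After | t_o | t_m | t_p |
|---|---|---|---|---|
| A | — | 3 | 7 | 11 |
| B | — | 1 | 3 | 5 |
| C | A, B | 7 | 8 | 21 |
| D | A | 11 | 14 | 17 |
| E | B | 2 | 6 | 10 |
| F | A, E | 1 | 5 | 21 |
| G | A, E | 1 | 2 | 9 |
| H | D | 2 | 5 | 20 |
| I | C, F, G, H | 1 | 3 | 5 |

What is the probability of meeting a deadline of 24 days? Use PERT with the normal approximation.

te_A = (3 + 4·7 + 11)/6 = 42/6 = 7; σ²_A = ((11−3)/6)² = 1.778
te_B = (1 + 4·3 + 5)/6 = 18/6 = 3; σ²_B = ((5−1)/6)² = 0.444
te_C = (7 + 4·8 + 21)/6 = 60/6 = 10; σ²_C = ((21−7)/6)² = 5.444
te_D = (11 + 4·14 + 17)/6 = 84/6 = 14; σ²_D = ((17−11)/6)² = 1.000
te_E = (2 + 4·6 + 10)/6 = 36/6 = 6; σ²_E = ((10−2)/6)² = 1.778
te_F = (1 + 4·5 + 21)/6 = 42/6 = 7; σ²_F = ((21−1)/6)² = 11.111
te_G = (1 + 4·2 + 9)/6 = 18/6 = 3; σ²_G = ((9−1)/6)² = 1.778
te_H = (2 + 4·5 + 20)/6 = 42/6 = 7; σ²_H = ((20−2)/6)² = 9.000
te_I = (1 + 4·3 + 5)/6 = 18/6 = 3; σ²_I = ((5−1)/6)² = 0.444

Forward pass:
ES_A = 0; EF_A = 7
ES_B = 0; EF_B = 3
ES_C = max(EF_A=7, EF_B=3) = 7; EF_C = 7+10 = 17
ES_D = 7; EF_D = 7+14 = 21
ES_E = 3; EF_E = 3+6 = 9
ES_F = max(EF_A=7, EF_E=9) = 9; EF_F = 9+7 = 16
ES_G = max(EF_A=7, EF_E=9) = 9; EF_G = 9+3 = 12
ES_H = 21; EF_H = 21+7 = 28
ES_I = max(EF_C=17, EF_F=16, EF_G=12, EF_H=28) = 28; EF_I = 28+3 = 31
Expected project duration μ = 31 days. Critical path: A → D → H → I.

Variance along critical path = 1.778 + 1.000 + 9.000 + 0.444 = 12.222; σ = √12.222 = 3.496 days.
Z = (24 − 31) / 3.496 = -2.002
P(T ≤ 24) = Φ(-2.002) ≈ 0.023

0.023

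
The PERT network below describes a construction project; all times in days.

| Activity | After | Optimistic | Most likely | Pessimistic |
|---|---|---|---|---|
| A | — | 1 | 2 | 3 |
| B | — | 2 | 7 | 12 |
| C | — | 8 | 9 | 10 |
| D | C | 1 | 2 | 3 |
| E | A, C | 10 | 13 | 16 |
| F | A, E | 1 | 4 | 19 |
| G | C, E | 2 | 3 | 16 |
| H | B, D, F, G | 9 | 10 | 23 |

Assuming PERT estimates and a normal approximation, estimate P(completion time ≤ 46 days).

te_A = (1 + 4·2 + 3)/6 = 12/6 = 2; σ²_A = ((3−1)/6)² = 0.111
te_B = (2 + 4·7 + 12)/6 = 42/6 = 7; σ²_B = ((12−2)/6)² = 2.778
te_C = (8 + 4·9 + 10)/6 = 54/6 = 9; σ²_C = ((10−8)/6)² = 0.111
te_D = (1 + 4·2 + 3)/6 = 12/6 = 2; σ²_D = ((3−1)/6)² = 0.111
te_E = (10 + 4·13 + 16)/6 = 78/6 = 13; σ²_E = ((16−10)/6)² = 1.000
te_F = (1 + 4·4 + 19)/6 = 36/6 = 6; σ²_F = ((19−1)/6)² = 9.000
te_G = (2 + 4·3 + 16)/6 = 30/6 = 5; σ²_G = ((16−2)/6)² = 5.444
te_H = (9 + 4·10 + 23)/6 = 72/6 = 12; σ²_H = ((23−9)/6)² = 5.444

Forward pass:
ES_A = 0; EF_A = 2
ES_B = 0; EF_B = 7
ES_C = 0; EF_C = 9
ES_D = 9; EF_D = 9+2 = 11
ES_E = max(EF_A=2, EF_C=9) = 9; EF_E = 9+13 = 22
ES_F = max(EF_A=2, EF_E=22) = 22; EF_F = 22+6 = 28
ES_G = max(EF_C=9, EF_E=22) = 22; EF_G = 22+5 = 27
ES_H = max(EF_B=7, EF_D=11, EF_F=28, EF_G=27) = 28; EF_H = 28+12 = 40
Expected project duration μ = 40 days. Critical path: C → E → F → H.

Variance along critical path = 0.111 + 1.000 + 9.000 + 5.444 = 15.556; σ = √15.556 = 3.944 days.
Z = (46 − 40) / 3.944 = 1.521
P(T ≤ 46) = Φ(1.521) ≈ 0.936

0.936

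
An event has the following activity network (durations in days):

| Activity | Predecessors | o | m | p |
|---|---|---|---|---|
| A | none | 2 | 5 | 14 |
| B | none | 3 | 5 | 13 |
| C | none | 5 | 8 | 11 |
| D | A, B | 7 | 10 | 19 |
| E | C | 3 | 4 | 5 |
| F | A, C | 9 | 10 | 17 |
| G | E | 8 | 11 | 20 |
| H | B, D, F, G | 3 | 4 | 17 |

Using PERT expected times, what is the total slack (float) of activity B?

te_A = (2 + 4·5 + 14)/6 = 36/6 = 6
te_B = (3 + 4·5 + 13)/6 = 36/6 = 6
te_C = (5 + 4·8 + 11)/6 = 48/6 = 8
te_D = (7 + 4·10 + 19)/6 = 66/6 = 11
te_E = (3 + 4·4 + 5)/6 = 24/6 = 4
te_F = (9 + 4·10 + 17)/6 = 66/6 = 11
te_G = (8 + 4·11 + 20)/6 = 72/6 = 12
te_H = (3 + 4·4 + 17)/6 = 36/6 = 6

Forward pass:
ES_A = 0; EF_A = 6
ES_B = 0; EF_B = 6
ES_C = 0; EF_C = 8
ES_D = max(EF_A=6, EF_B=6) = 6; EF_D = 6+11 = 17
ES_E = 8; EF_E = 8+4 = 12
ES_F = max(EF_A=6, EF_C=8) = 8; EF_F = 8+11 = 19
ES_G = 12; EF_G = 12+12 = 24
ES_H = max(EF_B=6, EF_D=17, EF_F=19, EF_G=24) = 24; EF_H = 24+6 = 30
Expected project duration μ = 30 days. Critical path: C → E → G → H.

Backward pass:
LF_H = 30; LS_H = 30−6 = 24
LF_G = LS_H = 24; LS_G = 24−12 = 12
LF_F = LS_H = 24; LS_F = 24−11 = 13
LF_E = LS_G = 12; LS_E = 12−4 = 8
LF_D = LS_H = 24; LS_D = 24−11 = 13
LF_C = min(LS_E=8, LS_F=13) = 8; LS_C = 8−8 = 0
LF_B = min(LS_D=13, LS_H=24) = 13; LS_B = 13−6 = 7
LF_A = min(LS_D=13, LS_F=13) = 13; LS_A = 13−6 = 7
Slack_B = LS_B − ES_B = 7 − 0 = 7

7 days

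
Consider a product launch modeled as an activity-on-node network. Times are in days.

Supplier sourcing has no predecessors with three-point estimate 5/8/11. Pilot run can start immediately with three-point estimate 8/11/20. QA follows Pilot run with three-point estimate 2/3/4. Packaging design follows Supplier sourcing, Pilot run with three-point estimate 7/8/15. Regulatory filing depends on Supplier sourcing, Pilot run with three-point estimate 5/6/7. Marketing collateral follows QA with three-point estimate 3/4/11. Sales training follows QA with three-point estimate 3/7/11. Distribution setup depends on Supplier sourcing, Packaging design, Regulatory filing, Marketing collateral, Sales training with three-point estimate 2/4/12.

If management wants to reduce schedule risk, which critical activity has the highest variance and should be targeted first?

Pilot run

te_Supplier sourcing = (5 + 4·8 + 11)/6 = 48/6 = 8; σ²_Supplier sourcing = ((11−5)/6)² = 1.000
te_Pilot run = (8 + 4·11 + 20)/6 = 72/6 = 12; σ²_Pilot run = ((20−8)/6)² = 4.000
te_QA = (2 + 4·3 + 4)/6 = 18/6 = 3; σ²_QA = ((4−2)/6)² = 0.111
te_Packaging design = (7 + 4·8 + 15)/6 = 54/6 = 9; σ²_Packaging design = ((15−7)/6)² = 1.778
te_Regulatory filing = (5 + 4·6 + 7)/6 = 36/6 = 6; σ²_Regulatory filing = ((7−5)/6)² = 0.111
te_Marketing collateral = (3 + 4·4 + 11)/6 = 30/6 = 5; σ²_Marketing collateral = ((11−3)/6)² = 1.778
te_Sales training = (3 + 4·7 + 11)/6 = 42/6 = 7; σ²_Sales training = ((11−3)/6)² = 1.778
te_Distribution setup = (2 + 4·4 + 12)/6 = 30/6 = 5; σ²_Distribution setup = ((12−2)/6)² = 2.778

Forward pass:
ES_Supplier sourcing = 0; EF_Supplier sourcing = 8
ES_Pilot run = 0; EF_Pilot run = 12
ES_QA = 12; EF_QA = 12+3 = 15
ES_Packaging design = max(EF_Supplier sourcing=8, EF_Pilot run=12) = 12; EF_Packaging design = 12+9 = 21
ES_Regulatory filing = max(EF_Supplier sourcing=8, EF_Pilot run=12) = 12; EF_Regulatory filing = 12+6 = 18
ES_Marketing collateral = 15; EF_Marketing collateral = 15+5 = 20
ES_Sales training = 15; EF_Sales training = 15+7 = 22
ES_Distribution setup = max(EF_Supplier sourcing=8, EF_Packaging design=21, EF_Regulatory filing=18, EF_Marketing collateral=20, EF_Sales training=22) = 22; EF_Distribution setup = 22+5 = 27
Expected project duration μ = 27 days. Critical path: Pilot run → QA → Sales training → Distribution setup.

Variances on critical path: σ²_Pilot run=4.000, σ²_QA=0.111, σ²_Sales training=1.778, σ²_Distribution setup=2.778.
Largest is σ²_Pilot run = 4.000.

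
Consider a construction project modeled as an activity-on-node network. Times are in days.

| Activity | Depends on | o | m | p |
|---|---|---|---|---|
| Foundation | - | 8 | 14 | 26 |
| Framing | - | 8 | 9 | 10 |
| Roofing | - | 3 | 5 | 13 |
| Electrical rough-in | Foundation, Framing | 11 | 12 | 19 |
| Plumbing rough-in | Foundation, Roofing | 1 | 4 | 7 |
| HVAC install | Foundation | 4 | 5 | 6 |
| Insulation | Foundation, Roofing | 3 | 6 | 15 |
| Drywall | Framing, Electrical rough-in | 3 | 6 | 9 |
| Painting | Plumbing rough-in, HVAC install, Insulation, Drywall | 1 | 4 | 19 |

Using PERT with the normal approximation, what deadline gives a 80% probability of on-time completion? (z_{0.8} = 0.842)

43.8 days

te_Foundation = (8 + 4·14 + 26)/6 = 90/6 = 15; σ²_Foundation = ((26−8)/6)² = 9.000
te_Framing = (8 + 4·9 + 10)/6 = 54/6 = 9; σ²_Framing = ((10−8)/6)² = 0.111
te_Roofing = (3 + 4·5 + 13)/6 = 36/6 = 6; σ²_Roofing = ((13−3)/6)² = 2.778
te_Electrical rough-in = (11 + 4·12 + 19)/6 = 78/6 = 13; σ²_Electrical rough-in = ((19−11)/6)² = 1.778
te_Plumbing rough-in = (1 + 4·4 + 7)/6 = 24/6 = 4; σ²_Plumbing rough-in = ((7−1)/6)² = 1.000
te_HVAC install = (4 + 4·5 + 6)/6 = 30/6 = 5; σ²_HVAC install = ((6−4)/6)² = 0.111
te_Insulation = (3 + 4·6 + 15)/6 = 42/6 = 7; σ²_Insulation = ((15−3)/6)² = 4.000
te_Drywall = (3 + 4·6 + 9)/6 = 36/6 = 6; σ²_Drywall = ((9−3)/6)² = 1.000
te_Painting = (1 + 4·4 + 19)/6 = 36/6 = 6; σ²_Painting = ((19−1)/6)² = 9.000

Forward pass:
ES_Foundation = 0; EF_Foundation = 15
ES_Framing = 0; EF_Framing = 9
ES_Roofing = 0; EF_Roofing = 6
ES_Electrical rough-in = max(EF_Foundation=15, EF_Framing=9) = 15; EF_Electrical rough-in = 15+13 = 28
ES_Plumbing rough-in = max(EF_Foundation=15, EF_Roofing=6) = 15; EF_Plumbing rough-in = 15+4 = 19
ES_HVAC install = 15; EF_HVAC install = 15+5 = 20
ES_Insulation = max(EF_Foundation=15, EF_Roofing=6) = 15; EF_Insulation = 15+7 = 22
ES_Drywall = max(EF_Framing=9, EF_Electrical rough-in=28) = 28; EF_Drywall = 28+6 = 34
ES_Painting = max(EF_Plumbing rough-in=19, EF_HVAC install=20, EF_Insulation=22, EF_Drywall=34) = 34; EF_Painting = 34+6 = 40
Expected project duration μ = 40 days. Critical path: Foundation → Electrical rough-in → Drywall → Painting.

Variance along critical path = 9.000 + 1.778 + 1.000 + 9.000 = 20.778; σ = 4.558 days.
D = μ + z·σ = 40 + 0.842·4.558 = 43.8 days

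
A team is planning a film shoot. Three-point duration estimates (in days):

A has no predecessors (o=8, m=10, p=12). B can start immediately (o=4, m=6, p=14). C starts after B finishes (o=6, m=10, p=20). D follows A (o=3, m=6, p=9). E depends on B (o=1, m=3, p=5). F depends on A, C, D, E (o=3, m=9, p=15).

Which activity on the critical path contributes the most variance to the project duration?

C

te_A = (8 + 4·10 + 12)/6 = 60/6 = 10; σ²_A = ((12−8)/6)² = 0.444
te_B = (4 + 4·6 + 14)/6 = 42/6 = 7; σ²_B = ((14−4)/6)² = 2.778
te_C = (6 + 4·10 + 20)/6 = 66/6 = 11; σ²_C = ((20−6)/6)² = 5.444
te_D = (3 + 4·6 + 9)/6 = 36/6 = 6; σ²_D = ((9−3)/6)² = 1.000
te_E = (1 + 4·3 + 5)/6 = 18/6 = 3; σ²_E = ((5−1)/6)² = 0.444
te_F = (3 + 4·9 + 15)/6 = 54/6 = 9; σ²_F = ((15−3)/6)² = 4.000

Forward pass:
ES_A = 0; EF_A = 10
ES_B = 0; EF_B = 7
ES_C = 7; EF_C = 7+11 = 18
ES_D = 10; EF_D = 10+6 = 16
ES_E = 7; EF_E = 7+3 = 10
ES_F = max(EF_A=10, EF_C=18, EF_D=16, EF_E=10) = 18; EF_F = 18+9 = 27
Expected project duration μ = 27 days. Critical path: B → C → F.

Variances on critical path: σ²_B=2.778, σ²_C=5.444, σ²_F=4.000.
Largest is σ²_C = 5.444.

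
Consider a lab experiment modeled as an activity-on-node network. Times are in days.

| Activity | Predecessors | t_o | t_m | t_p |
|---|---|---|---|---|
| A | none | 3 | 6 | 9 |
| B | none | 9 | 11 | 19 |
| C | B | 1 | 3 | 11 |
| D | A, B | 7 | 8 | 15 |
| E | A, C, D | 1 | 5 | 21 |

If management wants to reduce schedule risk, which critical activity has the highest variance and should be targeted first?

te_A = (3 + 4·6 + 9)/6 = 36/6 = 6; σ²_A = ((9−3)/6)² = 1.000
te_B = (9 + 4·11 + 19)/6 = 72/6 = 12; σ²_B = ((19−9)/6)² = 2.778
te_C = (1 + 4·3 + 11)/6 = 24/6 = 4; σ²_C = ((11−1)/6)² = 2.778
te_D = (7 + 4·8 + 15)/6 = 54/6 = 9; σ²_D = ((15−7)/6)² = 1.778
te_E = (1 + 4·5 + 21)/6 = 42/6 = 7; σ²_E = ((21−1)/6)² = 11.111

Forward pass:
ES_A = 0; EF_A = 6
ES_B = 0; EF_B = 12
ES_C = 12; EF_C = 12+4 = 16
ES_D = max(EF_A=6, EF_B=12) = 12; EF_D = 12+9 = 21
ES_E = max(EF_A=6, EF_C=16, EF_D=21) = 21; EF_E = 21+7 = 28
Expected project duration μ = 28 days. Critical path: B → D → E.

Variances on critical path: σ²_B=2.778, σ²_D=1.778, σ²_E=11.111.
Largest is σ²_E = 11.111.

E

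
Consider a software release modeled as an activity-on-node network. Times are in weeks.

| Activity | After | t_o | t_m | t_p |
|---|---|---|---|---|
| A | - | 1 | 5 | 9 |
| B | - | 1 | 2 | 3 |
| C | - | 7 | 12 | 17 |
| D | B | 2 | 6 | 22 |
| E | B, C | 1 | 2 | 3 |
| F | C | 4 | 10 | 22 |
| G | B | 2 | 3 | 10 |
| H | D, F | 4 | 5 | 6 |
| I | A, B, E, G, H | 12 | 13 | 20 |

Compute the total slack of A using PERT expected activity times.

23 weeks

te_A = (1 + 4·5 + 9)/6 = 30/6 = 5
te_B = (1 + 4·2 + 3)/6 = 12/6 = 2
te_C = (7 + 4·12 + 17)/6 = 72/6 = 12
te_D = (2 + 4·6 + 22)/6 = 48/6 = 8
te_E = (1 + 4·2 + 3)/6 = 12/6 = 2
te_F = (4 + 4·10 + 22)/6 = 66/6 = 11
te_G = (2 + 4·3 + 10)/6 = 24/6 = 4
te_H = (4 + 4·5 + 6)/6 = 30/6 = 5
te_I = (12 + 4·13 + 20)/6 = 84/6 = 14

Forward pass:
ES_A = 0; EF_A = 5
ES_B = 0; EF_B = 2
ES_C = 0; EF_C = 12
ES_D = 2; EF_D = 2+8 = 10
ES_E = max(EF_B=2, EF_C=12) = 12; EF_E = 12+2 = 14
ES_F = 12; EF_F = 12+11 = 23
ES_G = 2; EF_G = 2+4 = 6
ES_H = max(EF_D=10, EF_F=23) = 23; EF_H = 23+5 = 28
ES_I = max(EF_A=5, EF_B=2, EF_E=14, EF_G=6, EF_H=28) = 28; EF_I = 28+14 = 42
Expected project duration μ = 42 weeks. Critical path: C → F → H → I.

Backward pass:
LF_I = 42; LS_I = 42−14 = 28
LF_H = LS_I = 28; LS_H = 28−5 = 23
LF_G = LS_I = 28; LS_G = 28−4 = 24
LF_F = LS_H = 23; LS_F = 23−11 = 12
LF_E = LS_I = 28; LS_E = 28−2 = 26
LF_D = LS_H = 23; LS_D = 23−8 = 15
LF_C = min(LS_E=26, LS_F=12) = 12; LS_C = 12−12 = 0
LF_B = min(LS_D=15, LS_E=26, LS_G=24, LS_I=28) = 15; LS_B = 15−2 = 13
LF_A = LS_I = 28; LS_A = 28−5 = 23
Slack_A = LS_A − ES_A = 23 − 0 = 23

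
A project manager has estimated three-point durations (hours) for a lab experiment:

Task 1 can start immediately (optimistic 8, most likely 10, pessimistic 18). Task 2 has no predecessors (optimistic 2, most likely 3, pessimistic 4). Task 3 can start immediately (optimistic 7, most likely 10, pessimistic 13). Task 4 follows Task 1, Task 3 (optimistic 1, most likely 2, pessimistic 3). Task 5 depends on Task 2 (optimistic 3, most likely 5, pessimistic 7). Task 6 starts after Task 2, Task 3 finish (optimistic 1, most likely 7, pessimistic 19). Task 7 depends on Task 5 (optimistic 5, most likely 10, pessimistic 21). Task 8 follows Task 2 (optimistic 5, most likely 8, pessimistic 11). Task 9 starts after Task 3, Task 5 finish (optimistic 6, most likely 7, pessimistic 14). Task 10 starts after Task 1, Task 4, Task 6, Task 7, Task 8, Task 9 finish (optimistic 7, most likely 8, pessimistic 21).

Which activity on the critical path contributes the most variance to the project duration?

Task 7

te_Task 1 = (8 + 4·10 + 18)/6 = 66/6 = 11; σ²_Task 1 = ((18−8)/6)² = 2.778
te_Task 2 = (2 + 4·3 + 4)/6 = 18/6 = 3; σ²_Task 2 = ((4−2)/6)² = 0.111
te_Task 3 = (7 + 4·10 + 13)/6 = 60/6 = 10; σ²_Task 3 = ((13−7)/6)² = 1.000
te_Task 4 = (1 + 4·2 + 3)/6 = 12/6 = 2; σ²_Task 4 = ((3−1)/6)² = 0.111
te_Task 5 = (3 + 4·5 + 7)/6 = 30/6 = 5; σ²_Task 5 = ((7−3)/6)² = 0.444
te_Task 6 = (1 + 4·7 + 19)/6 = 48/6 = 8; σ²_Task 6 = ((19−1)/6)² = 9.000
te_Task 7 = (5 + 4·10 + 21)/6 = 66/6 = 11; σ²_Task 7 = ((21−5)/6)² = 7.111
te_Task 8 = (5 + 4·8 + 11)/6 = 48/6 = 8; σ²_Task 8 = ((11−5)/6)² = 1.000
te_Task 9 = (6 + 4·7 + 14)/6 = 48/6 = 8; σ²_Task 9 = ((14−6)/6)² = 1.778
te_Task 10 = (7 + 4·8 + 21)/6 = 60/6 = 10; σ²_Task 10 = ((21−7)/6)² = 5.444

Forward pass:
ES_Task 1 = 0; EF_Task 1 = 11
ES_Task 2 = 0; EF_Task 2 = 3
ES_Task 3 = 0; EF_Task 3 = 10
ES_Task 4 = max(EF_Task 1=11, EF_Task 3=10) = 11; EF_Task 4 = 11+2 = 13
ES_Task 5 = 3; EF_Task 5 = 3+5 = 8
ES_Task 6 = max(EF_Task 2=3, EF_Task 3=10) = 10; EF_Task 6 = 10+8 = 18
ES_Task 7 = 8; EF_Task 7 = 8+11 = 19
ES_Task 8 = 3; EF_Task 8 = 3+8 = 11
ES_Task 9 = max(EF_Task 3=10, EF_Task 5=8) = 10; EF_Task 9 = 10+8 = 18
ES_Task 10 = max(EF_Task 1=11, EF_Task 4=13, EF_Task 6=18, EF_Task 7=19, EF_Task 8=11, EF_Task 9=18) = 19; EF_Task 10 = 19+10 = 29
Expected project duration μ = 29 hours. Critical path: Task 2 → Task 5 → Task 7 → Task 10.

Variances on critical path: σ²_Task 2=0.111, σ²_Task 5=0.444, σ²_Task 7=7.111, σ²_Task 10=5.444.
Largest is σ²_Task 7 = 7.111.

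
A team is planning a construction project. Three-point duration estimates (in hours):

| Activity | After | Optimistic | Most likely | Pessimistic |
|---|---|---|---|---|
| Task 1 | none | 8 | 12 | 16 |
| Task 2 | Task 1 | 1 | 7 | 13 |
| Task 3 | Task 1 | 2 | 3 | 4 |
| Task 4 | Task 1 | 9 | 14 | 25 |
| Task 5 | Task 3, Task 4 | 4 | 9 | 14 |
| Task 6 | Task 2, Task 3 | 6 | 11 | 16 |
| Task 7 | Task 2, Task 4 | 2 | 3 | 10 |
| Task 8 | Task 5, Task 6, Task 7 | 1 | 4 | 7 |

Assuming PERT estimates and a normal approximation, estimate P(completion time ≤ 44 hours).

te_Task 1 = (8 + 4·12 + 16)/6 = 72/6 = 12; σ²_Task 1 = ((16−8)/6)² = 1.778
te_Task 2 = (1 + 4·7 + 13)/6 = 42/6 = 7; σ²_Task 2 = ((13−1)/6)² = 4.000
te_Task 3 = (2 + 4·3 + 4)/6 = 18/6 = 3; σ²_Task 3 = ((4−2)/6)² = 0.111
te_Task 4 = (9 + 4·14 + 25)/6 = 90/6 = 15; σ²_Task 4 = ((25−9)/6)² = 7.111
te_Task 5 = (4 + 4·9 + 14)/6 = 54/6 = 9; σ²_Task 5 = ((14−4)/6)² = 2.778
te_Task 6 = (6 + 4·11 + 16)/6 = 66/6 = 11; σ²_Task 6 = ((16−6)/6)² = 2.778
te_Task 7 = (2 + 4·3 + 10)/6 = 24/6 = 4; σ²_Task 7 = ((10−2)/6)² = 1.778
te_Task 8 = (1 + 4·4 + 7)/6 = 24/6 = 4; σ²_Task 8 = ((7−1)/6)² = 1.000

Forward pass:
ES_Task 1 = 0; EF_Task 1 = 12
ES_Task 2 = 12; EF_Task 2 = 12+7 = 19
ES_Task 3 = 12; EF_Task 3 = 12+3 = 15
ES_Task 4 = 12; EF_Task 4 = 12+15 = 27
ES_Task 5 = max(EF_Task 3=15, EF_Task 4=27) = 27; EF_Task 5 = 27+9 = 36
ES_Task 6 = max(EF_Task 2=19, EF_Task 3=15) = 19; EF_Task 6 = 19+11 = 30
ES_Task 7 = max(EF_Task 2=19, EF_Task 4=27) = 27; EF_Task 7 = 27+4 = 31
ES_Task 8 = max(EF_Task 5=36, EF_Task 6=30, EF_Task 7=31) = 36; EF_Task 8 = 36+4 = 40
Expected project duration μ = 40 hours. Critical path: Task 1 → Task 4 → Task 5 → Task 8.

Variance along critical path = 1.778 + 7.111 + 2.778 + 1.000 = 12.667; σ = √12.667 = 3.559 hours.
Z = (44 − 40) / 3.559 = 1.124
P(T ≤ 44) = Φ(1.124) ≈ 0.869

0.869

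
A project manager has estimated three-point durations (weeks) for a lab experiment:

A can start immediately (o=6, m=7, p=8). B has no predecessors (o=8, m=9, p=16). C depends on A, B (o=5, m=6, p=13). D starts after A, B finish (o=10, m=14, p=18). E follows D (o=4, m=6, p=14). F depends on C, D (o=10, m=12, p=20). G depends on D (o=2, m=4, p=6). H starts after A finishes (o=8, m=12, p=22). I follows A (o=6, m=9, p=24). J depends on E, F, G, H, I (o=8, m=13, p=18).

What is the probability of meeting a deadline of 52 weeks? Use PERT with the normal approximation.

0.746

te_A = (6 + 4·7 + 8)/6 = 42/6 = 7; σ²_A = ((8−6)/6)² = 0.111
te_B = (8 + 4·9 + 16)/6 = 60/6 = 10; σ²_B = ((16−8)/6)² = 1.778
te_C = (5 + 4·6 + 13)/6 = 42/6 = 7; σ²_C = ((13−5)/6)² = 1.778
te_D = (10 + 4·14 + 18)/6 = 84/6 = 14; σ²_D = ((18−10)/6)² = 1.778
te_E = (4 + 4·6 + 14)/6 = 42/6 = 7; σ²_E = ((14−4)/6)² = 2.778
te_F = (10 + 4·12 + 20)/6 = 78/6 = 13; σ²_F = ((20−10)/6)² = 2.778
te_G = (2 + 4·4 + 6)/6 = 24/6 = 4; σ²_G = ((6−2)/6)² = 0.444
te_H = (8 + 4·12 + 22)/6 = 78/6 = 13; σ²_H = ((22−8)/6)² = 5.444
te_I = (6 + 4·9 + 24)/6 = 66/6 = 11; σ²_I = ((24−6)/6)² = 9.000
te_J = (8 + 4·13 + 18)/6 = 78/6 = 13; σ²_J = ((18−8)/6)² = 2.778

Forward pass:
ES_A = 0; EF_A = 7
ES_B = 0; EF_B = 10
ES_C = max(EF_A=7, EF_B=10) = 10; EF_C = 10+7 = 17
ES_D = max(EF_A=7, EF_B=10) = 10; EF_D = 10+14 = 24
ES_E = 24; EF_E = 24+7 = 31
ES_F = max(EF_C=17, EF_D=24) = 24; EF_F = 24+13 = 37
ES_G = 24; EF_G = 24+4 = 28
ES_H = 7; EF_H = 7+13 = 20
ES_I = 7; EF_I = 7+11 = 18
ES_J = max(EF_E=31, EF_F=37, EF_G=28, EF_H=20, EF_I=18) = 37; EF_J = 37+13 = 50
Expected project duration μ = 50 weeks. Critical path: B → D → F → J.

Variance along critical path = 1.778 + 1.778 + 2.778 + 2.778 = 9.111; σ = √9.111 = 3.018 weeks.
Z = (52 − 50) / 3.018 = 0.663
P(T ≤ 52) = Φ(0.663) ≈ 0.746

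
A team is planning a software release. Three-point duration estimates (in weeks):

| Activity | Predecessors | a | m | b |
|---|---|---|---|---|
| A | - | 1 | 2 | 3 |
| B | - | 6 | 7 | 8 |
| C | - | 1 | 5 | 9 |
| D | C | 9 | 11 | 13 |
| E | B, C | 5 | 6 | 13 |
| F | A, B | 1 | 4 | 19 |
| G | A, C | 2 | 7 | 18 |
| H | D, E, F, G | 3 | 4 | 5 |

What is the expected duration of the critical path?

20 weeks

te_A = (1 + 4·2 + 3)/6 = 12/6 = 2
te_B = (6 + 4·7 + 8)/6 = 42/6 = 7
te_C = (1 + 4·5 + 9)/6 = 30/6 = 5
te_D = (9 + 4·11 + 13)/6 = 66/6 = 11
te_E = (5 + 4·6 + 13)/6 = 42/6 = 7
te_F = (1 + 4·4 + 19)/6 = 36/6 = 6
te_G = (2 + 4·7 + 18)/6 = 48/6 = 8
te_H = (3 + 4·4 + 5)/6 = 24/6 = 4

Forward pass:
ES_A = 0; EF_A = 2
ES_B = 0; EF_B = 7
ES_C = 0; EF_C = 5
ES_D = 5; EF_D = 5+11 = 16
ES_E = max(EF_B=7, EF_C=5) = 7; EF_E = 7+7 = 14
ES_F = max(EF_A=2, EF_B=7) = 7; EF_F = 7+6 = 13
ES_G = max(EF_A=2, EF_C=5) = 5; EF_G = 5+8 = 13
ES_H = max(EF_D=16, EF_E=14, EF_F=13, EF_G=13) = 16; EF_H = 16+4 = 20
Expected project duration μ = 20 weeks. Critical path: C → D → H.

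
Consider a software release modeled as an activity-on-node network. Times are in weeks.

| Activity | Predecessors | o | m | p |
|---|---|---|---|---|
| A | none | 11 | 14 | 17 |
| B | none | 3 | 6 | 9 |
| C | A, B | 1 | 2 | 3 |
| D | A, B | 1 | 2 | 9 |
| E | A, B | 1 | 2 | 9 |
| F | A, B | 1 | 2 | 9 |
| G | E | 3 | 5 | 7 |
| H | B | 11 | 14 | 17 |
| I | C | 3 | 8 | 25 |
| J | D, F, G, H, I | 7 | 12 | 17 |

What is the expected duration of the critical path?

te_A = (11 + 4·14 + 17)/6 = 84/6 = 14
te_B = (3 + 4·6 + 9)/6 = 36/6 = 6
te_C = (1 + 4·2 + 3)/6 = 12/6 = 2
te_D = (1 + 4·2 + 9)/6 = 18/6 = 3
te_E = (1 + 4·2 + 9)/6 = 18/6 = 3
te_F = (1 + 4·2 + 9)/6 = 18/6 = 3
te_G = (3 + 4·5 + 7)/6 = 30/6 = 5
te_H = (11 + 4·14 + 17)/6 = 84/6 = 14
te_I = (3 + 4·8 + 25)/6 = 60/6 = 10
te_J = (7 + 4·12 + 17)/6 = 72/6 = 12

Forward pass:
ES_A = 0; EF_A = 14
ES_B = 0; EF_B = 6
ES_C = max(EF_A=14, EF_B=6) = 14; EF_C = 14+2 = 16
ES_D = max(EF_A=14, EF_B=6) = 14; EF_D = 14+3 = 17
ES_E = max(EF_A=14, EF_B=6) = 14; EF_E = 14+3 = 17
ES_F = max(EF_A=14, EF_B=6) = 14; EF_F = 14+3 = 17
ES_G = 17; EF_G = 17+5 = 22
ES_H = 6; EF_H = 6+14 = 20
ES_I = 16; EF_I = 16+10 = 26
ES_J = max(EF_D=17, EF_F=17, EF_G=22, EF_H=20, EF_I=26) = 26; EF_J = 26+12 = 38
Expected project duration μ = 38 weeks. Critical path: A → C → I → J.

38 weeks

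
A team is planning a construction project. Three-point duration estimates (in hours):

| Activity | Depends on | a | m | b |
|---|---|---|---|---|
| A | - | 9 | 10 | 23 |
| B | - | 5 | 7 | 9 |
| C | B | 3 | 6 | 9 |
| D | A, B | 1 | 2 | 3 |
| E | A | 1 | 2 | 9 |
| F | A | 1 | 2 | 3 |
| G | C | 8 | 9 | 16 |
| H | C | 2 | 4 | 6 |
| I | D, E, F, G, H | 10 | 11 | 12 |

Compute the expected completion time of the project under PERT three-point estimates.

te_A = (9 + 4·10 + 23)/6 = 72/6 = 12
te_B = (5 + 4·7 + 9)/6 = 42/6 = 7
te_C = (3 + 4·6 + 9)/6 = 36/6 = 6
te_D = (1 + 4·2 + 3)/6 = 12/6 = 2
te_E = (1 + 4·2 + 9)/6 = 18/6 = 3
te_F = (1 + 4·2 + 3)/6 = 12/6 = 2
te_G = (8 + 4·9 + 16)/6 = 60/6 = 10
te_H = (2 + 4·4 + 6)/6 = 24/6 = 4
te_I = (10 + 4·11 + 12)/6 = 66/6 = 11

Forward pass:
ES_A = 0; EF_A = 12
ES_B = 0; EF_B = 7
ES_C = 7; EF_C = 7+6 = 13
ES_D = max(EF_A=12, EF_B=7) = 12; EF_D = 12+2 = 14
ES_E = 12; EF_E = 12+3 = 15
ES_F = 12; EF_F = 12+2 = 14
ES_G = 13; EF_G = 13+10 = 23
ES_H = 13; EF_H = 13+4 = 17
ES_I = max(EF_D=14, EF_E=15, EF_F=14, EF_G=23, EF_H=17) = 23; EF_I = 23+11 = 34
Expected project duration μ = 34 hours. Critical path: B → C → G → I.

34 hours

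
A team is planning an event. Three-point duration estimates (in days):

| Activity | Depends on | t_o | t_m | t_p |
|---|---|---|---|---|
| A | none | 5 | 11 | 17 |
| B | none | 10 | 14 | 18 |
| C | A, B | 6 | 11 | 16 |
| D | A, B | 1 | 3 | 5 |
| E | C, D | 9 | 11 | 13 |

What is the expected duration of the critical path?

36 days

te_A = (5 + 4·11 + 17)/6 = 66/6 = 11
te_B = (10 + 4·14 + 18)/6 = 84/6 = 14
te_C = (6 + 4·11 + 16)/6 = 66/6 = 11
te_D = (1 + 4·3 + 5)/6 = 18/6 = 3
te_E = (9 + 4·11 + 13)/6 = 66/6 = 11

Forward pass:
ES_A = 0; EF_A = 11
ES_B = 0; EF_B = 14
ES_C = max(EF_A=11, EF_B=14) = 14; EF_C = 14+11 = 25
ES_D = max(EF_A=11, EF_B=14) = 14; EF_D = 14+3 = 17
ES_E = max(EF_C=25, EF_D=17) = 25; EF_E = 25+11 = 36
Expected project duration μ = 36 days. Critical path: B → C → E.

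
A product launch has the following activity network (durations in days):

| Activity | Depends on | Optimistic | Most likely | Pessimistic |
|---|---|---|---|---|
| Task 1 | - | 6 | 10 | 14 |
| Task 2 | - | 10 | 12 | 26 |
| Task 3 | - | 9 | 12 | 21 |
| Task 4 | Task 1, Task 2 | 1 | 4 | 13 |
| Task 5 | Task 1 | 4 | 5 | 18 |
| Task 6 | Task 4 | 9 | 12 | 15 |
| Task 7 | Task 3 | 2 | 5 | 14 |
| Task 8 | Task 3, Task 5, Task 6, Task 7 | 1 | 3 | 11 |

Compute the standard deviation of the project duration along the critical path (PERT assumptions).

3.86 days

te_Task 1 = (6 + 4·10 + 14)/6 = 60/6 = 10; σ²_Task 1 = ((14−6)/6)² = 1.778
te_Task 2 = (10 + 4·12 + 26)/6 = 84/6 = 14; σ²_Task 2 = ((26−10)/6)² = 7.111
te_Task 3 = (9 + 4·12 + 21)/6 = 78/6 = 13; σ²_Task 3 = ((21−9)/6)² = 4.000
te_Task 4 = (1 + 4·4 + 13)/6 = 30/6 = 5; σ²_Task 4 = ((13−1)/6)² = 4.000
te_Task 5 = (4 + 4·5 + 18)/6 = 42/6 = 7; σ²_Task 5 = ((18−4)/6)² = 5.444
te_Task 6 = (9 + 4·12 + 15)/6 = 72/6 = 12; σ²_Task 6 = ((15−9)/6)² = 1.000
te_Task 7 = (2 + 4·5 + 14)/6 = 36/6 = 6; σ²_Task 7 = ((14−2)/6)² = 4.000
te_Task 8 = (1 + 4·3 + 11)/6 = 24/6 = 4; σ²_Task 8 = ((11−1)/6)² = 2.778

Forward pass:
ES_Task 1 = 0; EF_Task 1 = 10
ES_Task 2 = 0; EF_Task 2 = 14
ES_Task 3 = 0; EF_Task 3 = 13
ES_Task 4 = max(EF_Task 1=10, EF_Task 2=14) = 14; EF_Task 4 = 14+5 = 19
ES_Task 5 = 10; EF_Task 5 = 10+7 = 17
ES_Task 6 = 19; EF_Task 6 = 19+12 = 31
ES_Task 7 = 13; EF_Task 7 = 13+6 = 19
ES_Task 8 = max(EF_Task 3=13, EF_Task 5=17, EF_Task 6=31, EF_Task 7=19) = 31; EF_Task 8 = 31+4 = 35
Expected project duration μ = 35 days. Critical path: Task 2 → Task 4 → Task 6 → Task 8.

Variance along critical path = 7.111 + 4.000 + 1.000 + 2.778 = 14.889
σ = √14.889 = 3.859 days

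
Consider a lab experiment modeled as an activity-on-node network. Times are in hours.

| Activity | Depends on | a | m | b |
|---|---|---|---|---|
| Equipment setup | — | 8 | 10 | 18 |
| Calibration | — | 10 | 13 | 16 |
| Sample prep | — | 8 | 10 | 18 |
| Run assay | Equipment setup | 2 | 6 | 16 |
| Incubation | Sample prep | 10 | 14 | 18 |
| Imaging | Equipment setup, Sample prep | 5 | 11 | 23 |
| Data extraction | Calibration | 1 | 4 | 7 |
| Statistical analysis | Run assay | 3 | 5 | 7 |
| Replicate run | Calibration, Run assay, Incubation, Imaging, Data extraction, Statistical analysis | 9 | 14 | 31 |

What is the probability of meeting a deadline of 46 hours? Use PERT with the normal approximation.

0.881

te_Equipment setup = (8 + 4·10 + 18)/6 = 66/6 = 11; σ²_Equipment setup = ((18−8)/6)² = 2.778
te_Calibration = (10 + 4·13 + 16)/6 = 78/6 = 13; σ²_Calibration = ((16−10)/6)² = 1.000
te_Sample prep = (8 + 4·10 + 18)/6 = 66/6 = 11; σ²_Sample prep = ((18−8)/6)² = 2.778
te_Run assay = (2 + 4·6 + 16)/6 = 42/6 = 7; σ²_Run assay = ((16−2)/6)² = 5.444
te_Incubation = (10 + 4·14 + 18)/6 = 84/6 = 14; σ²_Incubation = ((18−10)/6)² = 1.778
te_Imaging = (5 + 4·11 + 23)/6 = 72/6 = 12; σ²_Imaging = ((23−5)/6)² = 9.000
te_Data extraction = (1 + 4·4 + 7)/6 = 24/6 = 4; σ²_Data extraction = ((7−1)/6)² = 1.000
te_Statistical analysis = (3 + 4·5 + 7)/6 = 30/6 = 5; σ²_Statistical analysis = ((7−3)/6)² = 0.444
te_Replicate run = (9 + 4·14 + 31)/6 = 96/6 = 16; σ²_Replicate run = ((31−9)/6)² = 13.444

Forward pass:
ES_Equipment setup = 0; EF_Equipment setup = 11
ES_Calibration = 0; EF_Calibration = 13
ES_Sample prep = 0; EF_Sample prep = 11
ES_Run assay = 11; EF_Run assay = 11+7 = 18
ES_Incubation = 11; EF_Incubation = 11+14 = 25
ES_Imaging = max(EF_Equipment setup=11, EF_Sample prep=11) = 11; EF_Imaging = 11+12 = 23
ES_Data extraction = 13; EF_Data extraction = 13+4 = 17
ES_Statistical analysis = 18; EF_Statistical analysis = 18+5 = 23
ES_Replicate run = max(EF_Calibration=13, EF_Run assay=18, EF_Incubation=25, EF_Imaging=23, EF_Data extraction=17, EF_Statistical analysis=23) = 25; EF_Replicate run = 25+16 = 41
Expected project duration μ = 41 hours. Critical path: Sample prep → Incubation → Replicate run.

Variance along critical path = 2.778 + 1.778 + 13.444 = 18.000; σ = √18.000 = 4.243 hours.
Z = (46 − 41) / 4.243 = 1.179
P(T ≤ 46) = Φ(1.179) ≈ 0.881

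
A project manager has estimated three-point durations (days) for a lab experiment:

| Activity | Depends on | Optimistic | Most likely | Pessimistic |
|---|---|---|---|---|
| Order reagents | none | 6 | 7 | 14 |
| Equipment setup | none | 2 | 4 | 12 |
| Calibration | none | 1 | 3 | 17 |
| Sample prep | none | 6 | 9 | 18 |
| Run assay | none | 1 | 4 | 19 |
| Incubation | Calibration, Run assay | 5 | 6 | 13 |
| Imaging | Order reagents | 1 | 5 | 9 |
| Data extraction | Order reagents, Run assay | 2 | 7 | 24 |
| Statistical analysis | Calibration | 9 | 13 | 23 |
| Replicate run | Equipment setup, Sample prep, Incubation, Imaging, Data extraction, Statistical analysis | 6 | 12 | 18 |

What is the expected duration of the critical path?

31 days

te_Order reagents = (6 + 4·7 + 14)/6 = 48/6 = 8
te_Equipment setup = (2 + 4·4 + 12)/6 = 30/6 = 5
te_Calibration = (1 + 4·3 + 17)/6 = 30/6 = 5
te_Sample prep = (6 + 4·9 + 18)/6 = 60/6 = 10
te_Run assay = (1 + 4·4 + 19)/6 = 36/6 = 6
te_Incubation = (5 + 4·6 + 13)/6 = 42/6 = 7
te_Imaging = (1 + 4·5 + 9)/6 = 30/6 = 5
te_Data extraction = (2 + 4·7 + 24)/6 = 54/6 = 9
te_Statistical analysis = (9 + 4·13 + 23)/6 = 84/6 = 14
te_Replicate run = (6 + 4·12 + 18)/6 = 72/6 = 12

Forward pass:
ES_Order reagents = 0; EF_Order reagents = 8
ES_Equipment setup = 0; EF_Equipment setup = 5
ES_Calibration = 0; EF_Calibration = 5
ES_Sample prep = 0; EF_Sample prep = 10
ES_Run assay = 0; EF_Run assay = 6
ES_Incubation = max(EF_Calibration=5, EF_Run assay=6) = 6; EF_Incubation = 6+7 = 13
ES_Imaging = 8; EF_Imaging = 8+5 = 13
ES_Data extraction = max(EF_Order reagents=8, EF_Run assay=6) = 8; EF_Data extraction = 8+9 = 17
ES_Statistical analysis = 5; EF_Statistical analysis = 5+14 = 19
ES_Replicate run = max(EF_Equipment setup=5, EF_Sample prep=10, EF_Incubation=13, EF_Imaging=13, EF_Data extraction=17, EF_Statistical analysis=19) = 19; EF_Replicate run = 19+12 = 31
Expected project duration μ = 31 days. Critical path: Calibration → Statistical analysis → Replicate run.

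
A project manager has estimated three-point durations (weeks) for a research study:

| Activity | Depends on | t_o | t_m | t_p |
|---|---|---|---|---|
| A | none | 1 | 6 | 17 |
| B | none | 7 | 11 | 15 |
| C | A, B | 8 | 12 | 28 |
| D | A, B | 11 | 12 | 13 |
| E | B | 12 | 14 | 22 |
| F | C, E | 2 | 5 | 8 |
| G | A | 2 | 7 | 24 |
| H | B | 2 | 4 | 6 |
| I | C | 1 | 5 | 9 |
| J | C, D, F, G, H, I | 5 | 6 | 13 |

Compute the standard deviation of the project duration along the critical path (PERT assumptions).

te_A = (1 + 4·6 + 17)/6 = 42/6 = 7; σ²_A = ((17−1)/6)² = 7.111
te_B = (7 + 4·11 + 15)/6 = 66/6 = 11; σ²_B = ((15−7)/6)² = 1.778
te_C = (8 + 4·12 + 28)/6 = 84/6 = 14; σ²_C = ((28−8)/6)² = 11.111
te_D = (11 + 4·12 + 13)/6 = 72/6 = 12; σ²_D = ((13−11)/6)² = 0.111
te_E = (12 + 4·14 + 22)/6 = 90/6 = 15; σ²_E = ((22−12)/6)² = 2.778
te_F = (2 + 4·5 + 8)/6 = 30/6 = 5; σ²_F = ((8−2)/6)² = 1.000
te_G = (2 + 4·7 + 24)/6 = 54/6 = 9; σ²_G = ((24−2)/6)² = 13.444
te_H = (2 + 4·4 + 6)/6 = 24/6 = 4; σ²_H = ((6−2)/6)² = 0.444
te_I = (1 + 4·5 + 9)/6 = 30/6 = 5; σ²_I = ((9−1)/6)² = 1.778
te_J = (5 + 4·6 + 13)/6 = 42/6 = 7; σ²_J = ((13−5)/6)² = 1.778

Forward pass:
ES_A = 0; EF_A = 7
ES_B = 0; EF_B = 11
ES_C = max(EF_A=7, EF_B=11) = 11; EF_C = 11+14 = 25
ES_D = max(EF_A=7, EF_B=11) = 11; EF_D = 11+12 = 23
ES_E = 11; EF_E = 11+15 = 26
ES_F = max(EF_C=25, EF_E=26) = 26; EF_F = 26+5 = 31
ES_G = 7; EF_G = 7+9 = 16
ES_H = 11; EF_H = 11+4 = 15
ES_I = 25; EF_I = 25+5 = 30
ES_J = max(EF_C=25, EF_D=23, EF_F=31, EF_G=16, EF_H=15, EF_I=30) = 31; EF_J = 31+7 = 38
Expected project duration μ = 38 weeks. Critical path: B → E → F → J.

Variance along critical path = 1.778 + 2.778 + 1.000 + 1.778 = 7.333
σ = √7.333 = 2.708 weeks

2.71 weeks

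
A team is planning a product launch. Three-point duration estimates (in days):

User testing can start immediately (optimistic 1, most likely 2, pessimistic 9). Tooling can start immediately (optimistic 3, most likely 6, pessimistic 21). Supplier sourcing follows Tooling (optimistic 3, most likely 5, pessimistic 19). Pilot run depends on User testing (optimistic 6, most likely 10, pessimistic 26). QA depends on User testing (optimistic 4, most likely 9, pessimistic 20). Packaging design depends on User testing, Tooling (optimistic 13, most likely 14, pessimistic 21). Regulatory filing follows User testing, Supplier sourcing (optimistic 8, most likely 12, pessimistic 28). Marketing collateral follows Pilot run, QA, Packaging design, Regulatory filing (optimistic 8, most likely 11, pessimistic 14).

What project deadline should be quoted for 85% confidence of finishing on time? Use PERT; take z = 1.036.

te_User testing = (1 + 4·2 + 9)/6 = 18/6 = 3; σ²_User testing = ((9−1)/6)² = 1.778
te_Tooling = (3 + 4·6 + 21)/6 = 48/6 = 8; σ²_Tooling = ((21−3)/6)² = 9.000
te_Supplier sourcing = (3 + 4·5 + 19)/6 = 42/6 = 7; σ²_Supplier sourcing = ((19−3)/6)² = 7.111
te_Pilot run = (6 + 4·10 + 26)/6 = 72/6 = 12; σ²_Pilot run = ((26−6)/6)² = 11.111
te_QA = (4 + 4·9 + 20)/6 = 60/6 = 10; σ²_QA = ((20−4)/6)² = 7.111
te_Packaging design = (13 + 4·14 + 21)/6 = 90/6 = 15; σ²_Packaging design = ((21−13)/6)² = 1.778
te_Regulatory filing = (8 + 4·12 + 28)/6 = 84/6 = 14; σ²_Regulatory filing = ((28−8)/6)² = 11.111
te_Marketing collateral = (8 + 4·11 + 14)/6 = 66/6 = 11; σ²_Marketing collateral = ((14−8)/6)² = 1.000

Forward pass:
ES_User testing = 0; EF_User testing = 3
ES_Tooling = 0; EF_Tooling = 8
ES_Supplier sourcing = 8; EF_Supplier sourcing = 8+7 = 15
ES_Pilot run = 3; EF_Pilot run = 3+12 = 15
ES_QA = 3; EF_QA = 3+10 = 13
ES_Packaging design = max(EF_User testing=3, EF_Tooling=8) = 8; EF_Packaging design = 8+15 = 23
ES_Regulatory filing = max(EF_User testing=3, EF_Supplier sourcing=15) = 15; EF_Regulatory filing = 15+14 = 29
ES_Marketing collateral = max(EF_Pilot run=15, EF_QA=13, EF_Packaging design=23, EF_Regulatory filing=29) = 29; EF_Marketing collateral = 29+11 = 40
Expected project duration μ = 40 days. Critical path: Tooling → Supplier sourcing → Regulatory filing → Marketing collateral.

Variance along critical path = 9.000 + 7.111 + 11.111 + 1.000 = 28.222; σ = 5.312 days.
D = μ + z·σ = 40 + 1.036·5.312 = 45.5 days

45.5 days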